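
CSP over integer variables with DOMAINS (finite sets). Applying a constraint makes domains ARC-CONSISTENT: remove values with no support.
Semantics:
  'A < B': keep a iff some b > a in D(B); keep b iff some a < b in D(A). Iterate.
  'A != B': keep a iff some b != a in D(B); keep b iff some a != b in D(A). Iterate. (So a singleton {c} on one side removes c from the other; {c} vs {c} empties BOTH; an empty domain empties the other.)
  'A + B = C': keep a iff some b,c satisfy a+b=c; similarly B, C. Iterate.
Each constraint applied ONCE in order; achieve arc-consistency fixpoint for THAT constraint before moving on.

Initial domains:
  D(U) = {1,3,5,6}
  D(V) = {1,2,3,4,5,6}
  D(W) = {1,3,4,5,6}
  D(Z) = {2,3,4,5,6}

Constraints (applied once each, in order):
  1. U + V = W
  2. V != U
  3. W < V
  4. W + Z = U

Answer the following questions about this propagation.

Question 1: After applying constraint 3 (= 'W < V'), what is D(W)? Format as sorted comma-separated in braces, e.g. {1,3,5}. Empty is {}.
Answer: {3,4}

Derivation:
Constraint 1 (U + V = W) on D(U)={1,3,5,6} D(V)={1,2,3,4,5,6} D(W)={1,3,4,5,6}: U {1,3,5,6}->{1,3,5}; V {1,2,3,4,5,6}->{1,2,3,4,5}; W {1,3,4,5,6}->{3,4,5,6}
Constraint 2 (V != U) on D(V)={1,2,3,4,5} D(U)={1,3,5}: no change
Constraint 3 (W < V) on D(W)={3,4,5,6} D(V)={1,2,3,4,5}: W {3,4,5,6}->{3,4}; V {1,2,3,4,5}->{4,5}
So after constraint 3: D(W) = {3,4}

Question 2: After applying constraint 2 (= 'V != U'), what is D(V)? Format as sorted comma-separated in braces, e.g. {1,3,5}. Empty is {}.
Constraint 1 (U + V = W) on D(U)={1,3,5,6} D(V)={1,2,3,4,5,6} D(W)={1,3,4,5,6}: U {1,3,5,6}->{1,3,5}; V {1,2,3,4,5,6}->{1,2,3,4,5}; W {1,3,4,5,6}->{3,4,5,6}
Constraint 2 (V != U) on D(V)={1,2,3,4,5} D(U)={1,3,5}: no change
So after constraint 2: D(V) = {1,2,3,4,5}

Answer: {1,2,3,4,5}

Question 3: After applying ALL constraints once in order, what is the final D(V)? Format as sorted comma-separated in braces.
Constraint 1 (U + V = W) on D(U)={1,3,5,6} D(V)={1,2,3,4,5,6} D(W)={1,3,4,5,6}: U {1,3,5,6}->{1,3,5}; V {1,2,3,4,5,6}->{1,2,3,4,5}; W {1,3,4,5,6}->{3,4,5,6}
Constraint 2 (V != U) on D(V)={1,2,3,4,5} D(U)={1,3,5}: no change
Constraint 3 (W < V) on D(W)={3,4,5,6} D(V)={1,2,3,4,5}: W {3,4,5,6}->{3,4}; V {1,2,3,4,5}->{4,5}
Constraint 4 (W + Z = U) on D(W)={3,4} D(Z)={2,3,4,5,6} D(U)={1,3,5}: W {3,4}->{3}; Z {2,3,4,5,6}->{2}; U {1,3,5}->{5}
So after all 4 constraints: D(V) = {4,5}

Answer: {4,5}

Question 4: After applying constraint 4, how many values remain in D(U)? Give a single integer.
Answer: 1

Derivation:
Constraint 1 (U + V = W) on D(U)={1,3,5,6} D(V)={1,2,3,4,5,6} D(W)={1,3,4,5,6}: U {1,3,5,6}->{1,3,5}; V {1,2,3,4,5,6}->{1,2,3,4,5}; W {1,3,4,5,6}->{3,4,5,6}
Constraint 2 (V != U) on D(V)={1,2,3,4,5} D(U)={1,3,5}: no change
Constraint 3 (W < V) on D(W)={3,4,5,6} D(V)={1,2,3,4,5}: W {3,4,5,6}->{3,4}; V {1,2,3,4,5}->{4,5}
Constraint 4 (W + Z = U) on D(W)={3,4} D(Z)={2,3,4,5,6} D(U)={1,3,5}: W {3,4}->{3}; Z {2,3,4,5,6}->{2}; U {1,3,5}->{5}
So after constraint 4: D(U)={5}, size = 1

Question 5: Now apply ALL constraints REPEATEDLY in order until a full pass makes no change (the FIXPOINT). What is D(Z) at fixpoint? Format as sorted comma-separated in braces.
pass 0 (initial): D(Z)={2,3,4,5,6}
pass 1: U {1,3,5,6}->{5}; V {1,2,3,4,5,6}->{4,5}; W {1,3,4,5,6}->{3}; Z {2,3,4,5,6}->{2}
pass 2: U {5}->{}; V {4,5}->{}; W {3}->{}; Z {2}->{}
pass 3: no change
Fixpoint after 3 passes: D(Z) = {}

Answer: {}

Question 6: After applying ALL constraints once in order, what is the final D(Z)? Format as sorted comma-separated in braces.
Answer: {2}

Derivation:
Constraint 1 (U + V = W) on D(U)={1,3,5,6} D(V)={1,2,3,4,5,6} D(W)={1,3,4,5,6}: U {1,3,5,6}->{1,3,5}; V {1,2,3,4,5,6}->{1,2,3,4,5}; W {1,3,4,5,6}->{3,4,5,6}
Constraint 2 (V != U) on D(V)={1,2,3,4,5} D(U)={1,3,5}: no change
Constraint 3 (W < V) on D(W)={3,4,5,6} D(V)={1,2,3,4,5}: W {3,4,5,6}->{3,4}; V {1,2,3,4,5}->{4,5}
Constraint 4 (W + Z = U) on D(W)={3,4} D(Z)={2,3,4,5,6} D(U)={1,3,5}: W {3,4}->{3}; Z {2,3,4,5,6}->{2}; U {1,3,5}->{5}
So after all 4 constraints: D(Z) = {2}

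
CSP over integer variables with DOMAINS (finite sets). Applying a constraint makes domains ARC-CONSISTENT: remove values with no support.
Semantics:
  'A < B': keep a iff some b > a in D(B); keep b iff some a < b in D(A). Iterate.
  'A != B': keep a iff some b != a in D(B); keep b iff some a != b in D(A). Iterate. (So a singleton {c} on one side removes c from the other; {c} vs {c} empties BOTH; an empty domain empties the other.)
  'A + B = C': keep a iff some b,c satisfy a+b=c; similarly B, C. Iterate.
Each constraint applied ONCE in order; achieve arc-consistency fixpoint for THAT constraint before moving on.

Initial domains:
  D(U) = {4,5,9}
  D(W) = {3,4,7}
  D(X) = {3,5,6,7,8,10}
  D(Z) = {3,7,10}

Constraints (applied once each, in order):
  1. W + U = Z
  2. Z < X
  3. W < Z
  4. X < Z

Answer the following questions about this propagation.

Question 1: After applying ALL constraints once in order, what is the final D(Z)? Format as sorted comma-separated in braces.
Answer: {}

Derivation:
Constraint 1 (W + U = Z) on D(W)={3,4,7} D(U)={4,5,9} D(Z)={3,7,10}: W {3,4,7}->{3}; U {4,5,9}->{4}; Z {3,7,10}->{7}
Constraint 2 (Z < X) on D(Z)={7} D(X)={3,5,6,7,8,10}: X {3,5,6,7,8,10}->{8,10}
Constraint 3 (W < Z) on D(W)={3} D(Z)={7}: no change
Constraint 4 (X < Z) on D(X)={8,10} D(Z)={7}: X {8,10}->{}; Z {7}->{}
So after all 4 constraints: D(Z) = {}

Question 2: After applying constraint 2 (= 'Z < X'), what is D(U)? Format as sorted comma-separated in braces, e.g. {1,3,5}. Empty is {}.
Answer: {4}

Derivation:
Constraint 1 (W + U = Z) on D(W)={3,4,7} D(U)={4,5,9} D(Z)={3,7,10}: W {3,4,7}->{3}; U {4,5,9}->{4}; Z {3,7,10}->{7}
Constraint 2 (Z < X) on D(Z)={7} D(X)={3,5,6,7,8,10}: X {3,5,6,7,8,10}->{8,10}
So after constraint 2: D(U) = {4}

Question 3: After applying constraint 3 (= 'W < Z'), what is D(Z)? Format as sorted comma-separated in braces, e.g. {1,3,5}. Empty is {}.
Constraint 1 (W + U = Z) on D(W)={3,4,7} D(U)={4,5,9} D(Z)={3,7,10}: W {3,4,7}->{3}; U {4,5,9}->{4}; Z {3,7,10}->{7}
Constraint 2 (Z < X) on D(Z)={7} D(X)={3,5,6,7,8,10}: X {3,5,6,7,8,10}->{8,10}
Constraint 3 (W < Z) on D(W)={3} D(Z)={7}: no change
So after constraint 3: D(Z) = {7}

Answer: {7}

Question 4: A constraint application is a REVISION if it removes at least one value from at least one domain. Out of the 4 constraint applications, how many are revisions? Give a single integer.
Constraint 1 (W + U = Z) on D(W)={3,4,7} D(U)={4,5,9} D(Z)={3,7,10}: W {3,4,7}->{3}; U {4,5,9}->{4}; Z {3,7,10}->{7} => REVISION
Constraint 2 (Z < X) on D(Z)={7} D(X)={3,5,6,7,8,10}: X {3,5,6,7,8,10}->{8,10} => REVISION
Constraint 3 (W < Z) on D(W)={3} D(Z)={7}: no change => not a revision
Constraint 4 (X < Z) on D(X)={8,10} D(Z)={7}: X {8,10}->{}; Z {7}->{} => REVISION
Total revisions = 3

Answer: 3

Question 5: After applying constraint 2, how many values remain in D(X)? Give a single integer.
Answer: 2

Derivation:
Constraint 1 (W + U = Z) on D(W)={3,4,7} D(U)={4,5,9} D(Z)={3,7,10}: W {3,4,7}->{3}; U {4,5,9}->{4}; Z {3,7,10}->{7}
Constraint 2 (Z < X) on D(Z)={7} D(X)={3,5,6,7,8,10}: X {3,5,6,7,8,10}->{8,10}
So after constraint 2: D(X)={8,10}, size = 2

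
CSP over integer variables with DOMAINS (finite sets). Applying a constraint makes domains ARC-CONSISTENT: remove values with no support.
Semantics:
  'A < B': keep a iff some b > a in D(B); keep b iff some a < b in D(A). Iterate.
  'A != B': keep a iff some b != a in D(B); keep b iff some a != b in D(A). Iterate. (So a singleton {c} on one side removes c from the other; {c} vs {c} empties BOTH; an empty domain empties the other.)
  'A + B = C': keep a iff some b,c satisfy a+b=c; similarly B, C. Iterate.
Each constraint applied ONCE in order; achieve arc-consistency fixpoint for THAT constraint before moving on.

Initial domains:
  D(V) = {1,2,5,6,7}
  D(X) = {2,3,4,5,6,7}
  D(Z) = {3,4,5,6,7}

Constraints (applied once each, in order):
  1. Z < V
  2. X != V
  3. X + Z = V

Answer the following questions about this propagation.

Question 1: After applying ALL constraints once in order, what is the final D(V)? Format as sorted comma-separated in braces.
Answer: {5,6,7}

Derivation:
Constraint 1 (Z < V) on D(Z)={3,4,5,6,7} D(V)={1,2,5,6,7}: Z {3,4,5,6,7}->{3,4,5,6}; V {1,2,5,6,7}->{5,6,7}
Constraint 2 (X != V) on D(X)={2,3,4,5,6,7} D(V)={5,6,7}: no change
Constraint 3 (X + Z = V) on D(X)={2,3,4,5,6,7} D(Z)={3,4,5,6} D(V)={5,6,7}: X {2,3,4,5,6,7}->{2,3,4}; Z {3,4,5,6}->{3,4,5}
So after all 3 constraints: D(V) = {5,6,7}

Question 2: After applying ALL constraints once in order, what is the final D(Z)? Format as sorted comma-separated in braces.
Constraint 1 (Z < V) on D(Z)={3,4,5,6,7} D(V)={1,2,5,6,7}: Z {3,4,5,6,7}->{3,4,5,6}; V {1,2,5,6,7}->{5,6,7}
Constraint 2 (X != V) on D(X)={2,3,4,5,6,7} D(V)={5,6,7}: no change
Constraint 3 (X + Z = V) on D(X)={2,3,4,5,6,7} D(Z)={3,4,5,6} D(V)={5,6,7}: X {2,3,4,5,6,7}->{2,3,4}; Z {3,4,5,6}->{3,4,5}
So after all 3 constraints: D(Z) = {3,4,5}

Answer: {3,4,5}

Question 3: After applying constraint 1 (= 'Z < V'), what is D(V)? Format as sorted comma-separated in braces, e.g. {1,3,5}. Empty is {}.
Constraint 1 (Z < V) on D(Z)={3,4,5,6,7} D(V)={1,2,5,6,7}: Z {3,4,5,6,7}->{3,4,5,6}; V {1,2,5,6,7}->{5,6,7}
So after constraint 1: D(V) = {5,6,7}

Answer: {5,6,7}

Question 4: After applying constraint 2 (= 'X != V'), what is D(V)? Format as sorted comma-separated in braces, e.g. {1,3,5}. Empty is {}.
Answer: {5,6,7}

Derivation:
Constraint 1 (Z < V) on D(Z)={3,4,5,6,7} D(V)={1,2,5,6,7}: Z {3,4,5,6,7}->{3,4,5,6}; V {1,2,5,6,7}->{5,6,7}
Constraint 2 (X != V) on D(X)={2,3,4,5,6,7} D(V)={5,6,7}: no change
So after constraint 2: D(V) = {5,6,7}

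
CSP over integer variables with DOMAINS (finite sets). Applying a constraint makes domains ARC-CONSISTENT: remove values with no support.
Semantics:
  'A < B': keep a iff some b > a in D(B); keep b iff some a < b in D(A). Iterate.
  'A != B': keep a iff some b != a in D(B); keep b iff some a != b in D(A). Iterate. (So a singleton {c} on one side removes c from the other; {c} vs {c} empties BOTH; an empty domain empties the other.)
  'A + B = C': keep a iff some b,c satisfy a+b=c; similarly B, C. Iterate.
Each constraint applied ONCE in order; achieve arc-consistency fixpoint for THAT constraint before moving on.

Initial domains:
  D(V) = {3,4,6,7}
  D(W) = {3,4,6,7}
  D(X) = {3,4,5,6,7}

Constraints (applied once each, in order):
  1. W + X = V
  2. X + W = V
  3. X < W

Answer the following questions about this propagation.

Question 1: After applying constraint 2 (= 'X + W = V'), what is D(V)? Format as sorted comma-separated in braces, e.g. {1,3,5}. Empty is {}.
Constraint 1 (W + X = V) on D(W)={3,4,6,7} D(X)={3,4,5,6,7} D(V)={3,4,6,7}: W {3,4,6,7}->{3,4}; X {3,4,5,6,7}->{3,4}; V {3,4,6,7}->{6,7}
Constraint 2 (X + W = V) on D(X)={3,4} D(W)={3,4} D(V)={6,7}: no change
So after constraint 2: D(V) = {6,7}

Answer: {6,7}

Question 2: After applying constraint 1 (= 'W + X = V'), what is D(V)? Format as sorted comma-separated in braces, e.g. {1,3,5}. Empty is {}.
Answer: {6,7}

Derivation:
Constraint 1 (W + X = V) on D(W)={3,4,6,7} D(X)={3,4,5,6,7} D(V)={3,4,6,7}: W {3,4,6,7}->{3,4}; X {3,4,5,6,7}->{3,4}; V {3,4,6,7}->{6,7}
So after constraint 1: D(V) = {6,7}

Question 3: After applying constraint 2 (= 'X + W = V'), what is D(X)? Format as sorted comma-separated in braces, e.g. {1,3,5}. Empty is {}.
Constraint 1 (W + X = V) on D(W)={3,4,6,7} D(X)={3,4,5,6,7} D(V)={3,4,6,7}: W {3,4,6,7}->{3,4}; X {3,4,5,6,7}->{3,4}; V {3,4,6,7}->{6,7}
Constraint 2 (X + W = V) on D(X)={3,4} D(W)={3,4} D(V)={6,7}: no change
So after constraint 2: D(X) = {3,4}

Answer: {3,4}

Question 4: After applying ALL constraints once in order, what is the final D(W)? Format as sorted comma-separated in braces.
Answer: {4}

Derivation:
Constraint 1 (W + X = V) on D(W)={3,4,6,7} D(X)={3,4,5,6,7} D(V)={3,4,6,7}: W {3,4,6,7}->{3,4}; X {3,4,5,6,7}->{3,4}; V {3,4,6,7}->{6,7}
Constraint 2 (X + W = V) on D(X)={3,4} D(W)={3,4} D(V)={6,7}: no change
Constraint 3 (X < W) on D(X)={3,4} D(W)={3,4}: X {3,4}->{3}; W {3,4}->{4}
So after all 3 constraints: D(W) = {4}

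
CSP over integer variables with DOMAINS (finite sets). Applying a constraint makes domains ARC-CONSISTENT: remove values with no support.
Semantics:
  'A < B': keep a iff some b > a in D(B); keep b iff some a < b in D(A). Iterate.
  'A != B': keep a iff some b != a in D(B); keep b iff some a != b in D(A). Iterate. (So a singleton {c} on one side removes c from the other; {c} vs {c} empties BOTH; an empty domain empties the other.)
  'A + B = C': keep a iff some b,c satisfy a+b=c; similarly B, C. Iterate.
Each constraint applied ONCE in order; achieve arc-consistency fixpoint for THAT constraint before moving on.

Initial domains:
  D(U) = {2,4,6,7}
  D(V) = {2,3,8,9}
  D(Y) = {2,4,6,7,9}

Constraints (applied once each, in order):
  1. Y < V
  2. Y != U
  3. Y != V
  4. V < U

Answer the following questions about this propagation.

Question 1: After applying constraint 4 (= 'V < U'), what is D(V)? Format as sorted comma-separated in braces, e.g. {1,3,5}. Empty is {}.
Constraint 1 (Y < V) on D(Y)={2,4,6,7,9} D(V)={2,3,8,9}: Y {2,4,6,7,9}->{2,4,6,7}; V {2,3,8,9}->{3,8,9}
Constraint 2 (Y != U) on D(Y)={2,4,6,7} D(U)={2,4,6,7}: no change
Constraint 3 (Y != V) on D(Y)={2,4,6,7} D(V)={3,8,9}: no change
Constraint 4 (V < U) on D(V)={3,8,9} D(U)={2,4,6,7}: V {3,8,9}->{3}; U {2,4,6,7}->{4,6,7}
So after constraint 4: D(V) = {3}

Answer: {3}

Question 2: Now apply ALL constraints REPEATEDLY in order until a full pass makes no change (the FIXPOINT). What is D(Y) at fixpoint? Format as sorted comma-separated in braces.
Answer: {2}

Derivation:
pass 0 (initial): D(Y)={2,4,6,7,9}
pass 1: U {2,4,6,7}->{4,6,7}; V {2,3,8,9}->{3}; Y {2,4,6,7,9}->{2,4,6,7}
pass 2: Y {2,4,6,7}->{2}
pass 3: no change
Fixpoint after 3 passes: D(Y) = {2}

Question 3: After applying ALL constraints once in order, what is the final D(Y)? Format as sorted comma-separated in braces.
Answer: {2,4,6,7}

Derivation:
Constraint 1 (Y < V) on D(Y)={2,4,6,7,9} D(V)={2,3,8,9}: Y {2,4,6,7,9}->{2,4,6,7}; V {2,3,8,9}->{3,8,9}
Constraint 2 (Y != U) on D(Y)={2,4,6,7} D(U)={2,4,6,7}: no change
Constraint 3 (Y != V) on D(Y)={2,4,6,7} D(V)={3,8,9}: no change
Constraint 4 (V < U) on D(V)={3,8,9} D(U)={2,4,6,7}: V {3,8,9}->{3}; U {2,4,6,7}->{4,6,7}
So after all 4 constraints: D(Y) = {2,4,6,7}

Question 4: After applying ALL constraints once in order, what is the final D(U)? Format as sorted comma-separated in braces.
Constraint 1 (Y < V) on D(Y)={2,4,6,7,9} D(V)={2,3,8,9}: Y {2,4,6,7,9}->{2,4,6,7}; V {2,3,8,9}->{3,8,9}
Constraint 2 (Y != U) on D(Y)={2,4,6,7} D(U)={2,4,6,7}: no change
Constraint 3 (Y != V) on D(Y)={2,4,6,7} D(V)={3,8,9}: no change
Constraint 4 (V < U) on D(V)={3,8,9} D(U)={2,4,6,7}: V {3,8,9}->{3}; U {2,4,6,7}->{4,6,7}
So after all 4 constraints: D(U) = {4,6,7}

Answer: {4,6,7}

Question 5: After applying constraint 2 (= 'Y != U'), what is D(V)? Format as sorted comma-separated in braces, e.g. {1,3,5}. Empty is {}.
Answer: {3,8,9}

Derivation:
Constraint 1 (Y < V) on D(Y)={2,4,6,7,9} D(V)={2,3,8,9}: Y {2,4,6,7,9}->{2,4,6,7}; V {2,3,8,9}->{3,8,9}
Constraint 2 (Y != U) on D(Y)={2,4,6,7} D(U)={2,4,6,7}: no change
So after constraint 2: D(V) = {3,8,9}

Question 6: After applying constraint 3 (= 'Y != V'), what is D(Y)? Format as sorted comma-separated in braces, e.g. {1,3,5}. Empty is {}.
Constraint 1 (Y < V) on D(Y)={2,4,6,7,9} D(V)={2,3,8,9}: Y {2,4,6,7,9}->{2,4,6,7}; V {2,3,8,9}->{3,8,9}
Constraint 2 (Y != U) on D(Y)={2,4,6,7} D(U)={2,4,6,7}: no change
Constraint 3 (Y != V) on D(Y)={2,4,6,7} D(V)={3,8,9}: no change
So after constraint 3: D(Y) = {2,4,6,7}

Answer: {2,4,6,7}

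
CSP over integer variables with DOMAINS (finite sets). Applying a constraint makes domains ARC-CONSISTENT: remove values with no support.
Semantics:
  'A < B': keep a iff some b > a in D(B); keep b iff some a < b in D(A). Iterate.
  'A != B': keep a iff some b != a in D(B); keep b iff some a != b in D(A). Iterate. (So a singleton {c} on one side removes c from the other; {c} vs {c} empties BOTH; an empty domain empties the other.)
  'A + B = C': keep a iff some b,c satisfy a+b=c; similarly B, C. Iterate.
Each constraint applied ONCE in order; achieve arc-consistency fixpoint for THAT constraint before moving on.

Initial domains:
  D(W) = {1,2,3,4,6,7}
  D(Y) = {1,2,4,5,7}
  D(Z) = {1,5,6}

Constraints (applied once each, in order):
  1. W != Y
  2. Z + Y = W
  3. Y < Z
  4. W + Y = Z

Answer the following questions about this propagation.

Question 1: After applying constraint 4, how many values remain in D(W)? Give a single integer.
Constraint 1 (W != Y) on D(W)={1,2,3,4,6,7} D(Y)={1,2,4,5,7}: no change
Constraint 2 (Z + Y = W) on D(Z)={1,5,6} D(Y)={1,2,4,5,7} D(W)={1,2,3,4,6,7}: Y {1,2,4,5,7}->{1,2,5}; W {1,2,3,4,6,7}->{2,3,6,7}
Constraint 3 (Y < Z) on D(Y)={1,2,5} D(Z)={1,5,6}: Z {1,5,6}->{5,6}
Constraint 4 (W + Y = Z) on D(W)={2,3,6,7} D(Y)={1,2,5} D(Z)={5,6}: W {2,3,6,7}->{3}; Y {1,2,5}->{2}; Z {5,6}->{5}
So after constraint 4: D(W)={3}, size = 1

Answer: 1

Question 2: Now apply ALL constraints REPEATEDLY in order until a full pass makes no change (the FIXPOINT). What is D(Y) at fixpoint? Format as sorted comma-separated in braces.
Answer: {}

Derivation:
pass 0 (initial): D(Y)={1,2,4,5,7}
pass 1: W {1,2,3,4,6,7}->{3}; Y {1,2,4,5,7}->{2}; Z {1,5,6}->{5}
pass 2: W {3}->{}; Y {2}->{}; Z {5}->{}
pass 3: no change
Fixpoint after 3 passes: D(Y) = {}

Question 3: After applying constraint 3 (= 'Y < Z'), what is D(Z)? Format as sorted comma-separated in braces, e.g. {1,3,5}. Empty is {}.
Constraint 1 (W != Y) on D(W)={1,2,3,4,6,7} D(Y)={1,2,4,5,7}: no change
Constraint 2 (Z + Y = W) on D(Z)={1,5,6} D(Y)={1,2,4,5,7} D(W)={1,2,3,4,6,7}: Y {1,2,4,5,7}->{1,2,5}; W {1,2,3,4,6,7}->{2,3,6,7}
Constraint 3 (Y < Z) on D(Y)={1,2,5} D(Z)={1,5,6}: Z {1,5,6}->{5,6}
So after constraint 3: D(Z) = {5,6}

Answer: {5,6}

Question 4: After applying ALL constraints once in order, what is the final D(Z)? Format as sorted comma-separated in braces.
Constraint 1 (W != Y) on D(W)={1,2,3,4,6,7} D(Y)={1,2,4,5,7}: no change
Constraint 2 (Z + Y = W) on D(Z)={1,5,6} D(Y)={1,2,4,5,7} D(W)={1,2,3,4,6,7}: Y {1,2,4,5,7}->{1,2,5}; W {1,2,3,4,6,7}->{2,3,6,7}
Constraint 3 (Y < Z) on D(Y)={1,2,5} D(Z)={1,5,6}: Z {1,5,6}->{5,6}
Constraint 4 (W + Y = Z) on D(W)={2,3,6,7} D(Y)={1,2,5} D(Z)={5,6}: W {2,3,6,7}->{3}; Y {1,2,5}->{2}; Z {5,6}->{5}
So after all 4 constraints: D(Z) = {5}

Answer: {5}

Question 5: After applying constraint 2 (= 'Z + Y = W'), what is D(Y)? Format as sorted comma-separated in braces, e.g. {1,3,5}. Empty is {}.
Constraint 1 (W != Y) on D(W)={1,2,3,4,6,7} D(Y)={1,2,4,5,7}: no change
Constraint 2 (Z + Y = W) on D(Z)={1,5,6} D(Y)={1,2,4,5,7} D(W)={1,2,3,4,6,7}: Y {1,2,4,5,7}->{1,2,5}; W {1,2,3,4,6,7}->{2,3,6,7}
So after constraint 2: D(Y) = {1,2,5}

Answer: {1,2,5}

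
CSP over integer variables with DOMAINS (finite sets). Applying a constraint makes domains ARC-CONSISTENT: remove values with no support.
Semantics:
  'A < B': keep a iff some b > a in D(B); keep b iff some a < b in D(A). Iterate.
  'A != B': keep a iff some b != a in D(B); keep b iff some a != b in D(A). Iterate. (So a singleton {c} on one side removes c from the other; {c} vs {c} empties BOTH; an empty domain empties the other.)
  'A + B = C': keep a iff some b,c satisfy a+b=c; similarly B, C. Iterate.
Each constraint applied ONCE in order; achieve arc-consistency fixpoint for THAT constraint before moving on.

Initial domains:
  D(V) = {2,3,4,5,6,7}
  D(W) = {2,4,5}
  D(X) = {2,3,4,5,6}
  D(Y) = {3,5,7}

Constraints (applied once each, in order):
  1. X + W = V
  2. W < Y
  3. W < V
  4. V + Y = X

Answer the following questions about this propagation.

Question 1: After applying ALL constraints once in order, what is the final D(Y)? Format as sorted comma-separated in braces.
Answer: {}

Derivation:
Constraint 1 (X + W = V) on D(X)={2,3,4,5,6} D(W)={2,4,5} D(V)={2,3,4,5,6,7}: X {2,3,4,5,6}->{2,3,4,5}; V {2,3,4,5,6,7}->{4,5,6,7}
Constraint 2 (W < Y) on D(W)={2,4,5} D(Y)={3,5,7}: no change
Constraint 3 (W < V) on D(W)={2,4,5} D(V)={4,5,6,7}: no change
Constraint 4 (V + Y = X) on D(V)={4,5,6,7} D(Y)={3,5,7} D(X)={2,3,4,5}: V {4,5,6,7}->{}; Y {3,5,7}->{}; X {2,3,4,5}->{}
So after all 4 constraints: D(Y) = {}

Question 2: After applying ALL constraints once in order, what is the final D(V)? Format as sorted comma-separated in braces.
Answer: {}

Derivation:
Constraint 1 (X + W = V) on D(X)={2,3,4,5,6} D(W)={2,4,5} D(V)={2,3,4,5,6,7}: X {2,3,4,5,6}->{2,3,4,5}; V {2,3,4,5,6,7}->{4,5,6,7}
Constraint 2 (W < Y) on D(W)={2,4,5} D(Y)={3,5,7}: no change
Constraint 3 (W < V) on D(W)={2,4,5} D(V)={4,5,6,7}: no change
Constraint 4 (V + Y = X) on D(V)={4,5,6,7} D(Y)={3,5,7} D(X)={2,3,4,5}: V {4,5,6,7}->{}; Y {3,5,7}->{}; X {2,3,4,5}->{}
So after all 4 constraints: D(V) = {}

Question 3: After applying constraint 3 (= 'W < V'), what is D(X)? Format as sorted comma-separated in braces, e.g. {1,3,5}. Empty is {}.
Answer: {2,3,4,5}

Derivation:
Constraint 1 (X + W = V) on D(X)={2,3,4,5,6} D(W)={2,4,5} D(V)={2,3,4,5,6,7}: X {2,3,4,5,6}->{2,3,4,5}; V {2,3,4,5,6,7}->{4,5,6,7}
Constraint 2 (W < Y) on D(W)={2,4,5} D(Y)={3,5,7}: no change
Constraint 3 (W < V) on D(W)={2,4,5} D(V)={4,5,6,7}: no change
So after constraint 3: D(X) = {2,3,4,5}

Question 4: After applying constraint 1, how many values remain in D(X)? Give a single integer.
Constraint 1 (X + W = V) on D(X)={2,3,4,5,6} D(W)={2,4,5} D(V)={2,3,4,5,6,7}: X {2,3,4,5,6}->{2,3,4,5}; V {2,3,4,5,6,7}->{4,5,6,7}
So after constraint 1: D(X)={2,3,4,5}, size = 4

Answer: 4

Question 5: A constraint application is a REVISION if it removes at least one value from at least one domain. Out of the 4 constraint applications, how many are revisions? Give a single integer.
Constraint 1 (X + W = V) on D(X)={2,3,4,5,6} D(W)={2,4,5} D(V)={2,3,4,5,6,7}: X {2,3,4,5,6}->{2,3,4,5}; V {2,3,4,5,6,7}->{4,5,6,7} => REVISION
Constraint 2 (W < Y) on D(W)={2,4,5} D(Y)={3,5,7}: no change => not a revision
Constraint 3 (W < V) on D(W)={2,4,5} D(V)={4,5,6,7}: no change => not a revision
Constraint 4 (V + Y = X) on D(V)={4,5,6,7} D(Y)={3,5,7} D(X)={2,3,4,5}: V {4,5,6,7}->{}; Y {3,5,7}->{}; X {2,3,4,5}->{} => REVISION
Total revisions = 2

Answer: 2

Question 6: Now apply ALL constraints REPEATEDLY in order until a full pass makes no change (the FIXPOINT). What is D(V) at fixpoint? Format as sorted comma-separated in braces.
Answer: {}

Derivation:
pass 0 (initial): D(V)={2,3,4,5,6,7}
pass 1: V {2,3,4,5,6,7}->{}; X {2,3,4,5,6}->{}; Y {3,5,7}->{}
pass 2: W {2,4,5}->{}
pass 3: no change
Fixpoint after 3 passes: D(V) = {}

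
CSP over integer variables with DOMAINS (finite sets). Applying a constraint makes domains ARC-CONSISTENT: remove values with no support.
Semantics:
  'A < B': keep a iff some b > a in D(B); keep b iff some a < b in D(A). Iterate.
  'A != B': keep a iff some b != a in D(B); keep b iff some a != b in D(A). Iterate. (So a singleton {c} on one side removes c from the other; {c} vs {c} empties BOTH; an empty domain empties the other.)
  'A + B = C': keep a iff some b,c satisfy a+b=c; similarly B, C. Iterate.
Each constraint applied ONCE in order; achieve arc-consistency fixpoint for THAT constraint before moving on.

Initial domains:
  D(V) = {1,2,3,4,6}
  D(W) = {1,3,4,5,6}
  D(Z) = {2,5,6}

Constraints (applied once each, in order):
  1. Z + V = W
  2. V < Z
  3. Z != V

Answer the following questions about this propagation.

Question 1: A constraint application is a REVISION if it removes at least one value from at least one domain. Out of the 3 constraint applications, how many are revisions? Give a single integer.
Answer: 1

Derivation:
Constraint 1 (Z + V = W) on D(Z)={2,5,6} D(V)={1,2,3,4,6} D(W)={1,3,4,5,6}: Z {2,5,6}->{2,5}; V {1,2,3,4,6}->{1,2,3,4}; W {1,3,4,5,6}->{3,4,5,6} => REVISION
Constraint 2 (V < Z) on D(V)={1,2,3,4} D(Z)={2,5}: no change => not a revision
Constraint 3 (Z != V) on D(Z)={2,5} D(V)={1,2,3,4}: no change => not a revision
Total revisions = 1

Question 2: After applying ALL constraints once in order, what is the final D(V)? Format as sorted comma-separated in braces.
Constraint 1 (Z + V = W) on D(Z)={2,5,6} D(V)={1,2,3,4,6} D(W)={1,3,4,5,6}: Z {2,5,6}->{2,5}; V {1,2,3,4,6}->{1,2,3,4}; W {1,3,4,5,6}->{3,4,5,6}
Constraint 2 (V < Z) on D(V)={1,2,3,4} D(Z)={2,5}: no change
Constraint 3 (Z != V) on D(Z)={2,5} D(V)={1,2,3,4}: no change
So after all 3 constraints: D(V) = {1,2,3,4}

Answer: {1,2,3,4}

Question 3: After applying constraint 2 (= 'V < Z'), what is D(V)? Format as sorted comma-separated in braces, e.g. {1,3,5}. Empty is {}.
Constraint 1 (Z + V = W) on D(Z)={2,5,6} D(V)={1,2,3,4,6} D(W)={1,3,4,5,6}: Z {2,5,6}->{2,5}; V {1,2,3,4,6}->{1,2,3,4}; W {1,3,4,5,6}->{3,4,5,6}
Constraint 2 (V < Z) on D(V)={1,2,3,4} D(Z)={2,5}: no change
So after constraint 2: D(V) = {1,2,3,4}

Answer: {1,2,3,4}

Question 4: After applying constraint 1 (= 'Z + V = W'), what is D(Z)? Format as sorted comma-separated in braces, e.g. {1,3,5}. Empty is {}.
Answer: {2,5}

Derivation:
Constraint 1 (Z + V = W) on D(Z)={2,5,6} D(V)={1,2,3,4,6} D(W)={1,3,4,5,6}: Z {2,5,6}->{2,5}; V {1,2,3,4,6}->{1,2,3,4}; W {1,3,4,5,6}->{3,4,5,6}
So after constraint 1: D(Z) = {2,5}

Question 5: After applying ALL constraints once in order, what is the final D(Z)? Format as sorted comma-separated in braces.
Answer: {2,5}

Derivation:
Constraint 1 (Z + V = W) on D(Z)={2,5,6} D(V)={1,2,3,4,6} D(W)={1,3,4,5,6}: Z {2,5,6}->{2,5}; V {1,2,3,4,6}->{1,2,3,4}; W {1,3,4,5,6}->{3,4,5,6}
Constraint 2 (V < Z) on D(V)={1,2,3,4} D(Z)={2,5}: no change
Constraint 3 (Z != V) on D(Z)={2,5} D(V)={1,2,3,4}: no change
So after all 3 constraints: D(Z) = {2,5}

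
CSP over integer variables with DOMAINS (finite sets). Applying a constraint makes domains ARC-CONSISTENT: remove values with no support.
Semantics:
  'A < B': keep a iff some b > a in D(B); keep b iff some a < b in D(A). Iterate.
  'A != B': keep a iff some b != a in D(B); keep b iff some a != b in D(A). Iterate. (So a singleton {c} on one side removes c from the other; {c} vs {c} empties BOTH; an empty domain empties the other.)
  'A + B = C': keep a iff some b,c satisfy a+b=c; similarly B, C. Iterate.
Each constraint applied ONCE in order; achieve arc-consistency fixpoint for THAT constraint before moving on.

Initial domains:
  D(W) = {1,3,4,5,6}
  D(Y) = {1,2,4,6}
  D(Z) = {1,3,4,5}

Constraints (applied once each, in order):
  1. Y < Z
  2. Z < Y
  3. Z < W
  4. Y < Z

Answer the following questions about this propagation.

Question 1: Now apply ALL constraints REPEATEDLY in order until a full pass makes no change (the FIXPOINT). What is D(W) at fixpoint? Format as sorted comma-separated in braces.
Answer: {}

Derivation:
pass 0 (initial): D(W)={1,3,4,5,6}
pass 1: W {1,3,4,5,6}->{4,5,6}; Y {1,2,4,6}->{}; Z {1,3,4,5}->{}
pass 2: W {4,5,6}->{}
pass 3: no change
Fixpoint after 3 passes: D(W) = {}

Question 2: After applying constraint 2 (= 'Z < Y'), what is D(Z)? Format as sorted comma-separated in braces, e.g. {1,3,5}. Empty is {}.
Constraint 1 (Y < Z) on D(Y)={1,2,4,6} D(Z)={1,3,4,5}: Y {1,2,4,6}->{1,2,4}; Z {1,3,4,5}->{3,4,5}
Constraint 2 (Z < Y) on D(Z)={3,4,5} D(Y)={1,2,4}: Z {3,4,5}->{3}; Y {1,2,4}->{4}
So after constraint 2: D(Z) = {3}

Answer: {3}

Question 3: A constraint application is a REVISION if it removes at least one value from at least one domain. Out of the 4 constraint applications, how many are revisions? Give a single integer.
Constraint 1 (Y < Z) on D(Y)={1,2,4,6} D(Z)={1,3,4,5}: Y {1,2,4,6}->{1,2,4}; Z {1,3,4,5}->{3,4,5} => REVISION
Constraint 2 (Z < Y) on D(Z)={3,4,5} D(Y)={1,2,4}: Z {3,4,5}->{3}; Y {1,2,4}->{4} => REVISION
Constraint 3 (Z < W) on D(Z)={3} D(W)={1,3,4,5,6}: W {1,3,4,5,6}->{4,5,6} => REVISION
Constraint 4 (Y < Z) on D(Y)={4} D(Z)={3}: Y {4}->{}; Z {3}->{} => REVISION
Total revisions = 4

Answer: 4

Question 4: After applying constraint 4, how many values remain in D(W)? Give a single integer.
Answer: 3

Derivation:
Constraint 1 (Y < Z) on D(Y)={1,2,4,6} D(Z)={1,3,4,5}: Y {1,2,4,6}->{1,2,4}; Z {1,3,4,5}->{3,4,5}
Constraint 2 (Z < Y) on D(Z)={3,4,5} D(Y)={1,2,4}: Z {3,4,5}->{3}; Y {1,2,4}->{4}
Constraint 3 (Z < W) on D(Z)={3} D(W)={1,3,4,5,6}: W {1,3,4,5,6}->{4,5,6}
Constraint 4 (Y < Z) on D(Y)={4} D(Z)={3}: Y {4}->{}; Z {3}->{}
So after constraint 4: D(W)={4,5,6}, size = 3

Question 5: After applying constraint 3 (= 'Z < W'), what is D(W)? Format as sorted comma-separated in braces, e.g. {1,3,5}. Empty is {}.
Constraint 1 (Y < Z) on D(Y)={1,2,4,6} D(Z)={1,3,4,5}: Y {1,2,4,6}->{1,2,4}; Z {1,3,4,5}->{3,4,5}
Constraint 2 (Z < Y) on D(Z)={3,4,5} D(Y)={1,2,4}: Z {3,4,5}->{3}; Y {1,2,4}->{4}
Constraint 3 (Z < W) on D(Z)={3} D(W)={1,3,4,5,6}: W {1,3,4,5,6}->{4,5,6}
So after constraint 3: D(W) = {4,5,6}

Answer: {4,5,6}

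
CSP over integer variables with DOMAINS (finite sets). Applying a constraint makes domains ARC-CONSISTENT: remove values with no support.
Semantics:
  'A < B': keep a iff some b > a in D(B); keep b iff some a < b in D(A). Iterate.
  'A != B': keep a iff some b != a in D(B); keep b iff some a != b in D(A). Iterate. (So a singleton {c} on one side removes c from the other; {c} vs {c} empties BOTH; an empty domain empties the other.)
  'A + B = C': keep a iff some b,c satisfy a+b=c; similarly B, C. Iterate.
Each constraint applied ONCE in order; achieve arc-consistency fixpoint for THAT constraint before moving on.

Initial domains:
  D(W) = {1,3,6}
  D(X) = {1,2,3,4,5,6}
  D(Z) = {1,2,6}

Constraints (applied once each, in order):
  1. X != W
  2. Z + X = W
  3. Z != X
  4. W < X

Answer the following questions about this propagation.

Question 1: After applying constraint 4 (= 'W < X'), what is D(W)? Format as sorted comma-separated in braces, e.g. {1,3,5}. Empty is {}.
Answer: {3}

Derivation:
Constraint 1 (X != W) on D(X)={1,2,3,4,5,6} D(W)={1,3,6}: no change
Constraint 2 (Z + X = W) on D(Z)={1,2,6} D(X)={1,2,3,4,5,6} D(W)={1,3,6}: Z {1,2,6}->{1,2}; X {1,2,3,4,5,6}->{1,2,4,5}; W {1,3,6}->{3,6}
Constraint 3 (Z != X) on D(Z)={1,2} D(X)={1,2,4,5}: no change
Constraint 4 (W < X) on D(W)={3,6} D(X)={1,2,4,5}: W {3,6}->{3}; X {1,2,4,5}->{4,5}
So after constraint 4: D(W) = {3}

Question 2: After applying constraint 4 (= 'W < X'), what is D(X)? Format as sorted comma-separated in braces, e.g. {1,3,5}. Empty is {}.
Constraint 1 (X != W) on D(X)={1,2,3,4,5,6} D(W)={1,3,6}: no change
Constraint 2 (Z + X = W) on D(Z)={1,2,6} D(X)={1,2,3,4,5,6} D(W)={1,3,6}: Z {1,2,6}->{1,2}; X {1,2,3,4,5,6}->{1,2,4,5}; W {1,3,6}->{3,6}
Constraint 3 (Z != X) on D(Z)={1,2} D(X)={1,2,4,5}: no change
Constraint 4 (W < X) on D(W)={3,6} D(X)={1,2,4,5}: W {3,6}->{3}; X {1,2,4,5}->{4,5}
So after constraint 4: D(X) = {4,5}

Answer: {4,5}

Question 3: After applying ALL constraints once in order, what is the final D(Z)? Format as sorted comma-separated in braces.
Answer: {1,2}

Derivation:
Constraint 1 (X != W) on D(X)={1,2,3,4,5,6} D(W)={1,3,6}: no change
Constraint 2 (Z + X = W) on D(Z)={1,2,6} D(X)={1,2,3,4,5,6} D(W)={1,3,6}: Z {1,2,6}->{1,2}; X {1,2,3,4,5,6}->{1,2,4,5}; W {1,3,6}->{3,6}
Constraint 3 (Z != X) on D(Z)={1,2} D(X)={1,2,4,5}: no change
Constraint 4 (W < X) on D(W)={3,6} D(X)={1,2,4,5}: W {3,6}->{3}; X {1,2,4,5}->{4,5}
So after all 4 constraints: D(Z) = {1,2}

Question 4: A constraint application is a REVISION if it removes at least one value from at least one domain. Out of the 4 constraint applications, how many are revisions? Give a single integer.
Answer: 2

Derivation:
Constraint 1 (X != W) on D(X)={1,2,3,4,5,6} D(W)={1,3,6}: no change => not a revision
Constraint 2 (Z + X = W) on D(Z)={1,2,6} D(X)={1,2,3,4,5,6} D(W)={1,3,6}: Z {1,2,6}->{1,2}; X {1,2,3,4,5,6}->{1,2,4,5}; W {1,3,6}->{3,6} => REVISION
Constraint 3 (Z != X) on D(Z)={1,2} D(X)={1,2,4,5}: no change => not a revision
Constraint 4 (W < X) on D(W)={3,6} D(X)={1,2,4,5}: W {3,6}->{3}; X {1,2,4,5}->{4,5} => REVISION
Total revisions = 2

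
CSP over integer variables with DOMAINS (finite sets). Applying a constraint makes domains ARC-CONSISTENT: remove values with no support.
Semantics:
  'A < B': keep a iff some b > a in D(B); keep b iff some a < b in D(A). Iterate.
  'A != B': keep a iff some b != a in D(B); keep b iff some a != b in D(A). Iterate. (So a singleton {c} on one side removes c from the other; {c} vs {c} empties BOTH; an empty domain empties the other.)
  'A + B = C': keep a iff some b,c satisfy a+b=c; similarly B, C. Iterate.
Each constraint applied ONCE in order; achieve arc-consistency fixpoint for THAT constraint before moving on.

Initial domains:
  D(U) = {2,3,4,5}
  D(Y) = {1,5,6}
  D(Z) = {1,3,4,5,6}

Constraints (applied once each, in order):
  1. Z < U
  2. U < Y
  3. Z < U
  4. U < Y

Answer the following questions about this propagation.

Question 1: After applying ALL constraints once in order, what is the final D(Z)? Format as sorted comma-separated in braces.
Answer: {1,3,4}

Derivation:
Constraint 1 (Z < U) on D(Z)={1,3,4,5,6} D(U)={2,3,4,5}: Z {1,3,4,5,6}->{1,3,4}
Constraint 2 (U < Y) on D(U)={2,3,4,5} D(Y)={1,5,6}: Y {1,5,6}->{5,6}
Constraint 3 (Z < U) on D(Z)={1,3,4} D(U)={2,3,4,5}: no change
Constraint 4 (U < Y) on D(U)={2,3,4,5} D(Y)={5,6}: no change
So after all 4 constraints: D(Z) = {1,3,4}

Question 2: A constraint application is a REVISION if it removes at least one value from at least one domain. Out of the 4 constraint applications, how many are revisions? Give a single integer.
Constraint 1 (Z < U) on D(Z)={1,3,4,5,6} D(U)={2,3,4,5}: Z {1,3,4,5,6}->{1,3,4} => REVISION
Constraint 2 (U < Y) on D(U)={2,3,4,5} D(Y)={1,5,6}: Y {1,5,6}->{5,6} => REVISION
Constraint 3 (Z < U) on D(Z)={1,3,4} D(U)={2,3,4,5}: no change => not a revision
Constraint 4 (U < Y) on D(U)={2,3,4,5} D(Y)={5,6}: no change => not a revision
Total revisions = 2

Answer: 2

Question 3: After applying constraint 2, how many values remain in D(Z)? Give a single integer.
Answer: 3

Derivation:
Constraint 1 (Z < U) on D(Z)={1,3,4,5,6} D(U)={2,3,4,5}: Z {1,3,4,5,6}->{1,3,4}
Constraint 2 (U < Y) on D(U)={2,3,4,5} D(Y)={1,5,6}: Y {1,5,6}->{5,6}
So after constraint 2: D(Z)={1,3,4}, size = 3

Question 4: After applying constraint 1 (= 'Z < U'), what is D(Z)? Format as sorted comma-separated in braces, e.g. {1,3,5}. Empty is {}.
Answer: {1,3,4}

Derivation:
Constraint 1 (Z < U) on D(Z)={1,3,4,5,6} D(U)={2,3,4,5}: Z {1,3,4,5,6}->{1,3,4}
So after constraint 1: D(Z) = {1,3,4}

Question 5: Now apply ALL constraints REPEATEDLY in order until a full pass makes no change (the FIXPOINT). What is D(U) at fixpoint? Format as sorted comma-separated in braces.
pass 0 (initial): D(U)={2,3,4,5}
pass 1: Y {1,5,6}->{5,6}; Z {1,3,4,5,6}->{1,3,4}
pass 2: no change
Fixpoint after 2 passes: D(U) = {2,3,4,5}

Answer: {2,3,4,5}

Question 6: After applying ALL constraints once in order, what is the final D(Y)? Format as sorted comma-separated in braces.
Constraint 1 (Z < U) on D(Z)={1,3,4,5,6} D(U)={2,3,4,5}: Z {1,3,4,5,6}->{1,3,4}
Constraint 2 (U < Y) on D(U)={2,3,4,5} D(Y)={1,5,6}: Y {1,5,6}->{5,6}
Constraint 3 (Z < U) on D(Z)={1,3,4} D(U)={2,3,4,5}: no change
Constraint 4 (U < Y) on D(U)={2,3,4,5} D(Y)={5,6}: no change
So after all 4 constraints: D(Y) = {5,6}

Answer: {5,6}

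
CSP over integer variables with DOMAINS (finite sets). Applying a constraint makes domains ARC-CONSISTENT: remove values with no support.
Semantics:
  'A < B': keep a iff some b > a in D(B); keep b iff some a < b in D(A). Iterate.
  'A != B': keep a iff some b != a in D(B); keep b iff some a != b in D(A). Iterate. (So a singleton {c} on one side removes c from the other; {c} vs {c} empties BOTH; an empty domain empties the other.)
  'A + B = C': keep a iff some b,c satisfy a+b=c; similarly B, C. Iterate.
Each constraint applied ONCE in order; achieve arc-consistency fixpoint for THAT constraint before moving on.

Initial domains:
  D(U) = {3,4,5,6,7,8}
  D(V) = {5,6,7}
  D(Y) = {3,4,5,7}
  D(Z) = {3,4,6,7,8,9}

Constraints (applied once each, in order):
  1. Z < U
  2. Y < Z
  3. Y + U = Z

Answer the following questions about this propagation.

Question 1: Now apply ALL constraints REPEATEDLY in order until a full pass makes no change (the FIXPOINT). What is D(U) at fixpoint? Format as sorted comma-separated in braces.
pass 0 (initial): D(U)={3,4,5,6,7,8}
pass 1: U {3,4,5,6,7,8}->{4}; Y {3,4,5,7}->{3}; Z {3,4,6,7,8,9}->{7}
pass 2: U {4}->{}; Y {3}->{}; Z {7}->{}
pass 3: no change
Fixpoint after 3 passes: D(U) = {}

Answer: {}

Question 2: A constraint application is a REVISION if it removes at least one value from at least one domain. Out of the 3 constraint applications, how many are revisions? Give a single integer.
Constraint 1 (Z < U) on D(Z)={3,4,6,7,8,9} D(U)={3,4,5,6,7,8}: Z {3,4,6,7,8,9}->{3,4,6,7}; U {3,4,5,6,7,8}->{4,5,6,7,8} => REVISION
Constraint 2 (Y < Z) on D(Y)={3,4,5,7} D(Z)={3,4,6,7}: Y {3,4,5,7}->{3,4,5}; Z {3,4,6,7}->{4,6,7} => REVISION
Constraint 3 (Y + U = Z) on D(Y)={3,4,5} D(U)={4,5,6,7,8} D(Z)={4,6,7}: Y {3,4,5}->{3}; U {4,5,6,7,8}->{4}; Z {4,6,7}->{7} => REVISION
Total revisions = 3

Answer: 3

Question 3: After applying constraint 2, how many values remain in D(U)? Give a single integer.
Answer: 5

Derivation:
Constraint 1 (Z < U) on D(Z)={3,4,6,7,8,9} D(U)={3,4,5,6,7,8}: Z {3,4,6,7,8,9}->{3,4,6,7}; U {3,4,5,6,7,8}->{4,5,6,7,8}
Constraint 2 (Y < Z) on D(Y)={3,4,5,7} D(Z)={3,4,6,7}: Y {3,4,5,7}->{3,4,5}; Z {3,4,6,7}->{4,6,7}
So after constraint 2: D(U)={4,5,6,7,8}, size = 5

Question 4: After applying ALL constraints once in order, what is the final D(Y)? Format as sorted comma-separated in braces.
Answer: {3}

Derivation:
Constraint 1 (Z < U) on D(Z)={3,4,6,7,8,9} D(U)={3,4,5,6,7,8}: Z {3,4,6,7,8,9}->{3,4,6,7}; U {3,4,5,6,7,8}->{4,5,6,7,8}
Constraint 2 (Y < Z) on D(Y)={3,4,5,7} D(Z)={3,4,6,7}: Y {3,4,5,7}->{3,4,5}; Z {3,4,6,7}->{4,6,7}
Constraint 3 (Y + U = Z) on D(Y)={3,4,5} D(U)={4,5,6,7,8} D(Z)={4,6,7}: Y {3,4,5}->{3}; U {4,5,6,7,8}->{4}; Z {4,6,7}->{7}
So after all 3 constraints: D(Y) = {3}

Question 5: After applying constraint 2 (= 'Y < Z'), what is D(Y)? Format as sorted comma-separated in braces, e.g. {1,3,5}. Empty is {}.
Answer: {3,4,5}

Derivation:
Constraint 1 (Z < U) on D(Z)={3,4,6,7,8,9} D(U)={3,4,5,6,7,8}: Z {3,4,6,7,8,9}->{3,4,6,7}; U {3,4,5,6,7,8}->{4,5,6,7,8}
Constraint 2 (Y < Z) on D(Y)={3,4,5,7} D(Z)={3,4,6,7}: Y {3,4,5,7}->{3,4,5}; Z {3,4,6,7}->{4,6,7}
So after constraint 2: D(Y) = {3,4,5}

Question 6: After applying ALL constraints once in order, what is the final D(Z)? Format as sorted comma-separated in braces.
Answer: {7}

Derivation:
Constraint 1 (Z < U) on D(Z)={3,4,6,7,8,9} D(U)={3,4,5,6,7,8}: Z {3,4,6,7,8,9}->{3,4,6,7}; U {3,4,5,6,7,8}->{4,5,6,7,8}
Constraint 2 (Y < Z) on D(Y)={3,4,5,7} D(Z)={3,4,6,7}: Y {3,4,5,7}->{3,4,5}; Z {3,4,6,7}->{4,6,7}
Constraint 3 (Y + U = Z) on D(Y)={3,4,5} D(U)={4,5,6,7,8} D(Z)={4,6,7}: Y {3,4,5}->{3}; U {4,5,6,7,8}->{4}; Z {4,6,7}->{7}
So after all 3 constraints: D(Z) = {7}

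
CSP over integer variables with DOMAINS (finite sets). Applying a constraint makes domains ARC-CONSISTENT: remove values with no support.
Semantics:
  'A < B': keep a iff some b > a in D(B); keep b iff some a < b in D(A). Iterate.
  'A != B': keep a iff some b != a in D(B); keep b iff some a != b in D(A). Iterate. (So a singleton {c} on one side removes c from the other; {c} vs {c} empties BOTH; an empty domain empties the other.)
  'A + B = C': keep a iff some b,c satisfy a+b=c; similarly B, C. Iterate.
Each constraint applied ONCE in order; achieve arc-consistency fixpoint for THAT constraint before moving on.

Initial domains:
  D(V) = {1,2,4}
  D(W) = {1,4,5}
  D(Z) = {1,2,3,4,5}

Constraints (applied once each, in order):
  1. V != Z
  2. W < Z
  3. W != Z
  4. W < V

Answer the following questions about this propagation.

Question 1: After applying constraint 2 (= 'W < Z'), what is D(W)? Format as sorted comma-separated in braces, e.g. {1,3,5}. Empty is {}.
Constraint 1 (V != Z) on D(V)={1,2,4} D(Z)={1,2,3,4,5}: no change
Constraint 2 (W < Z) on D(W)={1,4,5} D(Z)={1,2,3,4,5}: W {1,4,5}->{1,4}; Z {1,2,3,4,5}->{2,3,4,5}
So after constraint 2: D(W) = {1,4}

Answer: {1,4}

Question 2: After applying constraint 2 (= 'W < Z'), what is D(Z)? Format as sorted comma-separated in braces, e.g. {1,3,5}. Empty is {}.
Constraint 1 (V != Z) on D(V)={1,2,4} D(Z)={1,2,3,4,5}: no change
Constraint 2 (W < Z) on D(W)={1,4,5} D(Z)={1,2,3,4,5}: W {1,4,5}->{1,4}; Z {1,2,3,4,5}->{2,3,4,5}
So after constraint 2: D(Z) = {2,3,4,5}

Answer: {2,3,4,5}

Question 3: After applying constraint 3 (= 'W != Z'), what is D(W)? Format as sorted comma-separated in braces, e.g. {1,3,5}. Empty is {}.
Constraint 1 (V != Z) on D(V)={1,2,4} D(Z)={1,2,3,4,5}: no change
Constraint 2 (W < Z) on D(W)={1,4,5} D(Z)={1,2,3,4,5}: W {1,4,5}->{1,4}; Z {1,2,3,4,5}->{2,3,4,5}
Constraint 3 (W != Z) on D(W)={1,4} D(Z)={2,3,4,5}: no change
So after constraint 3: D(W) = {1,4}

Answer: {1,4}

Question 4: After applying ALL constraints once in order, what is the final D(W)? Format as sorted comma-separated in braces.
Constraint 1 (V != Z) on D(V)={1,2,4} D(Z)={1,2,3,4,5}: no change
Constraint 2 (W < Z) on D(W)={1,4,5} D(Z)={1,2,3,4,5}: W {1,4,5}->{1,4}; Z {1,2,3,4,5}->{2,3,4,5}
Constraint 3 (W != Z) on D(W)={1,4} D(Z)={2,3,4,5}: no change
Constraint 4 (W < V) on D(W)={1,4} D(V)={1,2,4}: W {1,4}->{1}; V {1,2,4}->{2,4}
So after all 4 constraints: D(W) = {1}

Answer: {1}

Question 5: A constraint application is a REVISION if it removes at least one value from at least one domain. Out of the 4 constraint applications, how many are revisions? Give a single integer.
Answer: 2

Derivation:
Constraint 1 (V != Z) on D(V)={1,2,4} D(Z)={1,2,3,4,5}: no change => not a revision
Constraint 2 (W < Z) on D(W)={1,4,5} D(Z)={1,2,3,4,5}: W {1,4,5}->{1,4}; Z {1,2,3,4,5}->{2,3,4,5} => REVISION
Constraint 3 (W != Z) on D(W)={1,4} D(Z)={2,3,4,5}: no change => not a revision
Constraint 4 (W < V) on D(W)={1,4} D(V)={1,2,4}: W {1,4}->{1}; V {1,2,4}->{2,4} => REVISION
Total revisions = 2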